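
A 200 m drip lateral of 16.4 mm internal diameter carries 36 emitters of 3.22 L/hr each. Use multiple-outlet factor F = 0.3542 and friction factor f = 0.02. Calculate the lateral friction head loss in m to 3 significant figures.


Approach: apply Darcy-Weisbach with the multiple-outlet F-factor, Q = n*q/(3600*1000) m^3/s; v = Q/A; hf = F*f*(L/D)*(v^2/(2g)).
Q = 36*3.22/(3600*1000) = 3.2200e-05 m^3/s
A = pi*(16.4e-3/2)^2 = 2.1124e-04 m^2, so v = Q/A = 0.15243 m/s
hf = 0.3542*0.02*(200/0.0164)*(0.15243^2/(2*9.81)) = 0.102 m
Therefore the lateral friction head loss = 0.102 m.


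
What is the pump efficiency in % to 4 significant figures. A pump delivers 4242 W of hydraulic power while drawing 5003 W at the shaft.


Approach: apply the efficiency ratio, eta = (P_out/P_in)*100.
eta = (4242 / 5003) * 100 = 84.79 %
Therefore the pump efficiency = 84.79 %.


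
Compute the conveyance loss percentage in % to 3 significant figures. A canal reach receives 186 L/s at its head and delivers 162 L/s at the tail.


Approach: apply the conveyance loss ratio, loss% = ((Q_head - Q_tail)/Q_head)*100.
loss = ((186 - 162)/186)*100 = 12.9 %
Therefore the conveyance loss percentage = 12.9 %.


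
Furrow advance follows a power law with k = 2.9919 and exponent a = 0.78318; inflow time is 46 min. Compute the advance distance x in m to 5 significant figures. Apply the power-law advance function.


Approach: apply the power-law advance function, x = k*t^a.
x = 2.9919 * 46^0.78318 = 60.005 m
Therefore the advance distance x = 60.005 m.


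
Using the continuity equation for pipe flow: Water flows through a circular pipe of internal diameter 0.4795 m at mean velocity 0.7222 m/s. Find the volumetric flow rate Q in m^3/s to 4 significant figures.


Approach: apply the continuity equation for pipe flow, Q = A * v with A = pi*(D/2)^2.
A = pi*(0.4795/2)^2 = 0.180579 m^2
Q = 0.180579 * 0.7222 = 0.1304 m^3/s
Therefore the volumetric flow rate Q = 0.1304 m^3/s.


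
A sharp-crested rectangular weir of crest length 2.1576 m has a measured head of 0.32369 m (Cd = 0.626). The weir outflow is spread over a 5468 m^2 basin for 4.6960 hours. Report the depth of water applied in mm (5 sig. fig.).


Approach: apply the rectangular weir equation with a volume-to-depth conversion, Q = (2/3)*Cd*L*sqrt(2g)*H^1.5; d = Q*t/A * 1000.
Step 1 — weir discharge:
  Q = (2/3)*0.626*2.1576*sqrt(2*9.81)*0.32369^1.5 = 0.7345095 m^3/s
Step 2 — volume: V = 0.7345095 * 4.6960*3600 = 12417.32 m^3
Step 3 — depth: d = V/A * 1000 = 12417.32/5468 * 1000 = 2270.9 mm
Therefore the depth of water applied = 2270.9 mm.


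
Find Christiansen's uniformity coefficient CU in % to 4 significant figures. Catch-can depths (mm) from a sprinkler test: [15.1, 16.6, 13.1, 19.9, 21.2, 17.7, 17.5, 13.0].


Approach: apply Christiansen's uniformity coefficient, CU = (1 - mean_abs_deviation/mean)*100.
mean = 16.7625 mm
mean |d_i - mean| = 2.31250 mm
CU = (1 - 2.31250/16.7625)*100 = 86.20 %
Therefore Christiansen's uniformity coefficient CU = 86.20 %.


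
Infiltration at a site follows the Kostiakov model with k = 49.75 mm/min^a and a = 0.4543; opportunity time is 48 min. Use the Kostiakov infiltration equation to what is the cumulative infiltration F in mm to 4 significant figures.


Approach: apply the Kostiakov infiltration equation, F = k*t^a.
F = 49.75 * 48^0.4543 = 288.8 mm
Therefore the cumulative infiltration F = 288.8 mm.


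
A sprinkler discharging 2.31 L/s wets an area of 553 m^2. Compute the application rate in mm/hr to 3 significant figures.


Approach: apply the application rate relation, rate = (Q/A)*3600.
rate = (2.31 / 553) * 3600 = 15.0 mm/hr
Therefore the application rate = 15.0 mm/hr.


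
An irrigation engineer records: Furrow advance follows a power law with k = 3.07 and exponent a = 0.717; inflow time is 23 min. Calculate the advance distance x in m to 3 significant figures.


Approach: apply the power-law advance function, x = k*t^a.
x = 3.07 * 23^0.717 = 29.1 m
Therefore the advance distance x = 29.1 m.


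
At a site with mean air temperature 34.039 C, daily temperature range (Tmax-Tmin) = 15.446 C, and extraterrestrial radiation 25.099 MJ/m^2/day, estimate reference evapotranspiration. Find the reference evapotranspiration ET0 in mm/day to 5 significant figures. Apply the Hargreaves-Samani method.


Approach: apply the Hargreaves-Samani method, ET0 = 0.0023*(Tmean+17.8)*sqrt(Tmax-Tmin)*0.408*Ra.
ET0 = 0.0023*(34.039+17.8)*sqrt(15.446)*0.408*25.099 = 4.7985 mm/day
Therefore the reference evapotranspiration ET0 = 4.7985 mm/day.


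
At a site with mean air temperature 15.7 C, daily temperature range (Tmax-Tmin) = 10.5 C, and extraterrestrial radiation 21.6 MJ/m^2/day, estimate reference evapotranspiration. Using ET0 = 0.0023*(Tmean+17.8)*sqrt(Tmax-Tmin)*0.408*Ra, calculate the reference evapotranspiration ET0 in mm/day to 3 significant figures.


ET0 = 0.0023*(15.7+17.8)*sqrt(10.5)*0.408*21.6 = 2.20 mm/day
Therefore the reference evapotranspiration ET0 = 2.20 mm/day.


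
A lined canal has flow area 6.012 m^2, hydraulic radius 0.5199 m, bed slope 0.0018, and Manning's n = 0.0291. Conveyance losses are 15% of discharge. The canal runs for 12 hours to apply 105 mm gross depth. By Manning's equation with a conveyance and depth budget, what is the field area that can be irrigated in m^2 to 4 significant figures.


Approach: apply Manning's equation with a conveyance and depth budget, Q = (1/n)*A*R^(2/3)*S^(1/2); Q_field = Q*(1-loss); Area = Q_field*t/(d/1000).
Step 1 — canal discharge (Manning's equation):
  Q = (1/0.0291) * 6.012 * 0.5199^(2/3) * 0.0018^(1/2) = 5.66729 m^3/s
Step 2 — delivered flow: Q_field = 5.66729*(1 - 15/100) = 4.81720 m^3/s
Step 3 — volume delivered: V = 4.81720 * 12*3600 = 208103 m^3
Step 4 — area served: A = V / (depth/1000) = 208103 / 0.105 = 1982000 m^2
Therefore the field area that can be irrigated = 1982000 m^2.


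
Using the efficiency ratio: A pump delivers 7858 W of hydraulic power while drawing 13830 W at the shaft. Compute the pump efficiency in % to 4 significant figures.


Approach: apply the efficiency ratio, eta = (P_out/P_in)*100.
eta = (7858 / 13830) * 100 = 56.82 %
Therefore the pump efficiency = 56.82 %.


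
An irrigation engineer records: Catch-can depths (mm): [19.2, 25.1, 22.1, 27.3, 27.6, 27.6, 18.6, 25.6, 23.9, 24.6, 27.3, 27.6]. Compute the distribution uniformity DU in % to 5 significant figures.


Approach: apply the low-quarter distribution uniformity, DU = (mean of lowest quarter of readings / overall mean)*100.
sorted lowest 3 of 12: [18.6, 19.2, 22.1] -> mean = 19.96667 mm
overall mean = 24.70833 mm
DU = (19.96667/24.70833)*100 = 80.809 %
Therefore the distribution uniformity DU = 80.809 %.


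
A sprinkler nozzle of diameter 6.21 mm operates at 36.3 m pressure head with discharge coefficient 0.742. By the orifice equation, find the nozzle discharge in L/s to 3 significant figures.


Approach: apply the orifice equation, Q = Cd*A*sqrt(2*g*h), A = pi*(d/2)^2.
A = pi*(6.21e-3/2)^2 = 3.0288e-05 m^2
Q = 0.742 * 3.0288e-05 * sqrt(2*9.81*36.3) * 1000 = 0.600 L/s
Therefore the nozzle discharge = 0.600 L/s.


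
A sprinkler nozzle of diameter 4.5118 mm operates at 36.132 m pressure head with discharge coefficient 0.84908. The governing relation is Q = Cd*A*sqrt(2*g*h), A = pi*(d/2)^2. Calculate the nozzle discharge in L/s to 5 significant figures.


A = pi*(4.5118e-3/2)^2 = 1.598783e-05 m^2
Q = 0.84908 * 1.598783e-05 * sqrt(2*9.81*36.132) * 1000 = 0.36144 L/s
Therefore the nozzle discharge = 0.36144 L/s.


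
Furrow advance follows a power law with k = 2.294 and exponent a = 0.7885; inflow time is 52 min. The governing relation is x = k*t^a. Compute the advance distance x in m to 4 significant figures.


x = 2.294 * 52^0.7885 = 51.72 m
Therefore the advance distance x = 51.72 m.


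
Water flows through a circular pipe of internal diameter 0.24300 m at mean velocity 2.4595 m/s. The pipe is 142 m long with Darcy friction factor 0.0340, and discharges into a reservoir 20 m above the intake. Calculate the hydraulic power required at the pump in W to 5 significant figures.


Approach: apply continuity + Darcy-Weisbach + hydraulic power, Q = A*v; hf = f*(L/D)*(v^2/(2g)); H = static + hf; P = rho*g*Q*H.
Step 1 — flow rate (continuity, Q = A*v):
  A = pi*(0.24300/2)^2 = 0.04637698 m^2
  Q = 0.04637698 * 2.4595 = 0.1140642 m^3/s
Step 2 — friction head loss (Darcy-Weisbach):
  hf = 0.0340 * (142/0.24300) * (2.4595^2 / (2*9.81))
  hf = 6.125699 m
Step 3 — total head: H = 20 + 6.125699 = 26.12570 m
Step 4 — hydraulic power (P = rho*g*Q*H):
  P = 1000 * 9.81 * 0.1140642 * 26.12570 = 29234 W
Therefore the hydraulic power required at the pump = 29234 W.


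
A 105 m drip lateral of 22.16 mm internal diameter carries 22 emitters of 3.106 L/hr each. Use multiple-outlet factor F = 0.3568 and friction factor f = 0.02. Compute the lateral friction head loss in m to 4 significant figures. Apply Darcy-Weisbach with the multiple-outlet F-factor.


Approach: apply Darcy-Weisbach with the multiple-outlet F-factor, Q = n*q/(3600*1000) m^3/s; v = Q/A; hf = F*f*(L/D)*(v^2/(2g)).
Q = 22*3.106/(3600*1000) = 1.89811e-05 m^3/s
A = pi*(22.16e-3/2)^2 = 3.85682e-04 m^2, so v = Q/A = 0.0492144 m/s
hf = 0.3568*0.02*(105/0.02216)*(0.0492144^2/(2*9.81)) = 0.004174 m
Therefore the lateral friction head loss = 0.004174 m.


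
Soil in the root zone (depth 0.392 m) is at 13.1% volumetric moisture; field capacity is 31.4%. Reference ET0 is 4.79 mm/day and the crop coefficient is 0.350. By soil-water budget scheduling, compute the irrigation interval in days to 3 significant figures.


Approach: apply soil-water budget scheduling, SMD = (FC-theta)/100*depth*1000; ETc = ET0*Kc; interval = SMD/ETc.
Step 1 — soil moisture deficit:
  SMD = (31.4 - 13.1)/100 * 0.392 * 1000 = 71.736 mm
Step 2 — daily crop ET (ETc = ET0*Kc):
  ETc = 4.79 * 0.350 = 1.6765 mm/day
Step 3 — irrigation interval (SMD/ETc):
  interval = 71.736 / 1.6765 = 42.8 days
Therefore the irrigation interval = 42.8 days.


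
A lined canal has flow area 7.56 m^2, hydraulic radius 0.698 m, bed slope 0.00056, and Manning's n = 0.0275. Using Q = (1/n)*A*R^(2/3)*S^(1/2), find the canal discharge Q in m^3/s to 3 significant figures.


Q = (1/0.0275) * 7.56 * 0.698^(2/3) * 0.00056^(1/2) = 5.12 m^3/s
Therefore the canal discharge Q = 5.12 m^3/s.


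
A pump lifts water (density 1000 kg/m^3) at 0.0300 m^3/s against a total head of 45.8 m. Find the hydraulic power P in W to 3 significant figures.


Approach: apply the hydraulic power relation, P = rho*g*Q*H.
P = 1000 * 9.81 * 0.0300 * 45.8 = 13500 W
Therefore the hydraulic power P = 13500 W.


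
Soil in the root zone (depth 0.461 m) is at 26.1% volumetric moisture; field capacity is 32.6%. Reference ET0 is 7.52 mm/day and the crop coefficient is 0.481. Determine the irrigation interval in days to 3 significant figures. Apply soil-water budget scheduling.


Approach: apply soil-water budget scheduling, SMD = (FC-theta)/100*depth*1000; ETc = ET0*Kc; interval = SMD/ETc.
Step 1 — soil moisture deficit:
  SMD = (32.6 - 26.1)/100 * 0.461 * 1000 = 29.965 mm
Step 2 — daily crop ET (ETc = ET0*Kc):
  ETc = 7.52 * 0.481 = 3.6171 mm/day
Step 3 — irrigation interval (SMD/ETc):
  interval = 29.965 / 3.6171 = 8.28 days
Therefore the irrigation interval = 8.28 days.


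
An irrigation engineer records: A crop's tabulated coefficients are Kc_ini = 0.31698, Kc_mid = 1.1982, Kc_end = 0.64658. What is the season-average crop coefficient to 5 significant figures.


Approach: apply a simple seasonal average, Kc_avg = (Kc_ini + Kc_mid + Kc_end)/3.
Kc_avg = (0.31698 + 1.1982 + 0.64658)/3 = 0.72059
Therefore the season-average crop coefficient = 0.72059.


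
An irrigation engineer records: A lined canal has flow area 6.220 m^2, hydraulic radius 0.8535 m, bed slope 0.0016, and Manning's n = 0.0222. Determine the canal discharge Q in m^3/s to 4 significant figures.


Approach: apply Manning's equation, Q = (1/n)*A*R^(2/3)*S^(1/2).
Q = (1/0.0222) * 6.220 * 0.8535^(2/3) * 0.0016^(1/2) = 10.08 m^3/s
Therefore the canal discharge Q = 10.08 m^3/s.


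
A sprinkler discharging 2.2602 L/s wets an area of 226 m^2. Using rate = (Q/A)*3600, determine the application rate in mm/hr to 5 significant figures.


rate = (2.2602 / 226) * 3600 = 36.003 mm/hr
Therefore the application rate = 36.003 mm/hr.


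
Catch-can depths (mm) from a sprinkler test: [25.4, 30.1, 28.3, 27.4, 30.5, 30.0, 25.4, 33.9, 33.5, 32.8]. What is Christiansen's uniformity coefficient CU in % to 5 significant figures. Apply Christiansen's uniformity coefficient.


Approach: apply Christiansen's uniformity coefficient, CU = (1 - mean_abs_deviation/mean)*100.
mean = 29.73000 mm
mean |d_i - mean| = 2.484000 mm
CU = (1 - 2.484000/29.73000)*100 = 91.645 %
Therefore Christiansen's uniformity coefficient CU = 91.645 %.


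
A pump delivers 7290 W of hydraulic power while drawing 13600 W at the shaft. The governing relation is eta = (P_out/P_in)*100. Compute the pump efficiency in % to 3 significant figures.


eta = (7290 / 13600) * 100 = 53.6 %
Therefore the pump efficiency = 53.6 %.


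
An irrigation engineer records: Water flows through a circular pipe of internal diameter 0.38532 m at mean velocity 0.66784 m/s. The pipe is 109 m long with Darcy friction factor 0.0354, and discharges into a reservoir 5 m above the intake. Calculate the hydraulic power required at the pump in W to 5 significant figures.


Approach: apply continuity + Darcy-Weisbach + hydraulic power, Q = A*v; hf = f*(L/D)*(v^2/(2g)); H = static + hf; P = rho*g*Q*H.
Step 1 — flow rate (continuity, Q = A*v):
  A = pi*(0.38532/2)^2 = 0.1166092 m^2
  Q = 0.1166092 * 0.66784 = 0.07787632 m^3/s
Step 2 — friction head loss (Darcy-Weisbach):
  hf = 0.0354 * (109/0.38532) * (0.66784^2 / (2*9.81))
  hf = 0.2276429 m
Step 3 — total head: H = 5 + 0.2276429 = 5.227643 m
Step 4 — hydraulic power (P = rho*g*Q*H):
  P = 1000 * 9.81 * 0.07787632 * 5.227643 = 3993.7 W
Therefore the hydraulic power required at the pump = 3993.7 W.


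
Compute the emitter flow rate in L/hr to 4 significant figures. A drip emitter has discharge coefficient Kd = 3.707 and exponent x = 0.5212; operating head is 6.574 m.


Approach: apply the emitter characteristic equation, q = Kd * h^x.
q = 3.707 * 6.574^0.5212 = 9.892 L/hr
Therefore the emitter flow rate = 9.892 L/hr.


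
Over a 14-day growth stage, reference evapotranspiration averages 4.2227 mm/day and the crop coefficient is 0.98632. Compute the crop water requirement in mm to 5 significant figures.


Approach: apply the crop water requirement relation, CWR = ET0 * Kc * days.
CWR = 4.2227 * 0.98632 * 14 = 58.309 mm
Therefore the crop water requirement = 58.309 mm.


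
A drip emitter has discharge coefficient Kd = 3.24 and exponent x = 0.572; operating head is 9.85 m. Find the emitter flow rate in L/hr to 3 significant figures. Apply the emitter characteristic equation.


Approach: apply the emitter characteristic equation, q = Kd * h^x.
q = 3.24 * 9.85^0.572 = 12.0 L/hr
Therefore the emitter flow rate = 12.0 L/hr.


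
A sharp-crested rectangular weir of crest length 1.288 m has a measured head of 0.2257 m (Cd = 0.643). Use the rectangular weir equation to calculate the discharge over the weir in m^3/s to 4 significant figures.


Approach: apply the rectangular weir equation, Q = (2/3)*Cd*L*sqrt(2g)*H^1.5.
Q = (2/3)*0.643*1.288*sqrt(2*9.81)*0.2257^1.5 = 0.2622 m^3/s
Therefore the discharge over the weir = 0.2622 m^3/s.


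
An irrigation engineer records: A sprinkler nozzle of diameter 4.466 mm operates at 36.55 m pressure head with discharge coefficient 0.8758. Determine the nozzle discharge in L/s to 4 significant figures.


Approach: apply the orifice equation, Q = Cd*A*sqrt(2*g*h), A = pi*(d/2)^2.
A = pi*(4.466e-3/2)^2 = 1.56649e-05 m^2
Q = 0.8758 * 1.56649e-05 * sqrt(2*9.81*36.55) * 1000 = 0.3674 L/s
Therefore the nozzle discharge = 0.3674 L/s.


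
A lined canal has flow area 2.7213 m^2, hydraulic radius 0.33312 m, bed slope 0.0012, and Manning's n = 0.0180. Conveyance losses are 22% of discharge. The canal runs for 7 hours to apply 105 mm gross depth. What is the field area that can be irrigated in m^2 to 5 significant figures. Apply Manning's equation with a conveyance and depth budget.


Approach: apply Manning's equation with a conveyance and depth budget, Q = (1/n)*A*R^(2/3)*S^(1/2); Q_field = Q*(1-loss); Area = Q_field*t/(d/1000).
Step 1 — canal discharge (Manning's equation):
  Q = (1/0.0180) * 2.7213 * 0.33312^(2/3) * 0.0012^(1/2) = 2.516682 m^3/s
Step 2 — delivered flow: Q_field = 2.516682*(1 - 22/100) = 1.963012 m^3/s
Step 3 — volume delivered: V = 1.963012 * 7*3600 = 49467.90 m^3
Step 4 — area served: A = V / (depth/1000) = 49467.90 / 0.105 = 471120 m^2
Therefore the field area that can be irrigated = 471120 m^2.


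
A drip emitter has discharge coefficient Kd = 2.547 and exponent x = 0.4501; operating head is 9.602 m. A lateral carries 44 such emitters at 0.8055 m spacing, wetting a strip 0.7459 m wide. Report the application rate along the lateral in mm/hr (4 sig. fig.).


Approach: apply the emitter equation with a lateral mass balance, q = Kd*h^x; Q = n*q; rate = Q/(n*spacing*width).
Step 1 — single emitter flow (q = Kd*h^x):
  q = 2.547 * 9.602^0.4501 = 7.05001 L/hr
Step 2 — total lateral flow: Q = 44 * 7.05001 = 310.201 L/hr
Step 3 — wetted area: A = 44 * 0.8055 * 0.7459 = 26.4362 m^2
Step 4 — application rate: Q/A = 310.201/26.4362 = 11.73 mm/hr
Therefore the application rate along the lateral = 11.73 mm/hr.


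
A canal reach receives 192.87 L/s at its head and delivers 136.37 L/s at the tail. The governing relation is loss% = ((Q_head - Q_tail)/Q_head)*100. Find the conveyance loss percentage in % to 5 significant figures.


loss = ((192.87 - 136.37)/192.87)*100 = 29.294 %
Therefore the conveyance loss percentage = 29.294 %.


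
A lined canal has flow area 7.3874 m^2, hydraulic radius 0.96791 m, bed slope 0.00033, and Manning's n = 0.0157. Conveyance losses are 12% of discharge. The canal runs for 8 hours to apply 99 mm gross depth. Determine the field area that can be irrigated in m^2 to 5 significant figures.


Approach: apply Manning's equation with a conveyance and depth budget, Q = (1/n)*A*R^(2/3)*S^(1/2); Q_field = Q*(1-loss); Area = Q_field*t/(d/1000).
Step 1 — canal discharge (Manning's equation):
  Q = (1/0.0157) * 7.3874 * 0.96791^(2/3) * 0.00033^(1/2) = 8.363837 m^3/s
Step 2 — delivered flow: Q_field = 8.363837*(1 - 12/100) = 7.360177 m^3/s
Step 3 — volume delivered: V = 7.360177 * 8*3600 = 211973.1 m^3
Step 4 — area served: A = V / (depth/1000) = 211973.1 / 0.099 = 2141100 m^2
Therefore the field area that can be irrigated = 2141100 m^2.


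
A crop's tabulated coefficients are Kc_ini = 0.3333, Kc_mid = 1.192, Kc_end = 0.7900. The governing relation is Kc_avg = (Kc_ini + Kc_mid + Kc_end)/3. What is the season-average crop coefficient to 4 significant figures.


Kc_avg = (0.3333 + 1.192 + 0.7900)/3 = 0.7718
Therefore the season-average crop coefficient = 0.7718.


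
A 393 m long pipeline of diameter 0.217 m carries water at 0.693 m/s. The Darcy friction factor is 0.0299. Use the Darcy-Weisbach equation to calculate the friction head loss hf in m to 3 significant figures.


Approach: apply the Darcy-Weisbach equation, hf = f*(L/D)*(v^2/(2g)).
hf = 0.0299 * (393/0.217) * (0.693^2 / (2*9.81))
hf = 1.33 m
Therefore the friction head loss hf = 1.33 m.


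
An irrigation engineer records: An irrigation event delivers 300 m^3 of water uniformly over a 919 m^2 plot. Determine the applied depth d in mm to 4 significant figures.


Approach: apply depth from volume over area, d = (V/A)*1000.
d = (300 / 919) * 1000 = 326.4 mm
Therefore the applied depth d = 326.4 mm.


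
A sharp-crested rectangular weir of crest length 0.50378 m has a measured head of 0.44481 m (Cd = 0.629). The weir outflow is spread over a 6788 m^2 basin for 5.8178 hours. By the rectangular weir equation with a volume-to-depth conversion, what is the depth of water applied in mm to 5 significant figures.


Approach: apply the rectangular weir equation with a volume-to-depth conversion, Q = (2/3)*Cd*L*sqrt(2g)*H^1.5; d = Q*t/A * 1000.
Step 1 — weir discharge:
  Q = (2/3)*0.629*0.50378*sqrt(2*9.81)*0.44481^1.5 = 0.2775950 m^3/s
Step 2 — volume: V = 0.2775950 * 5.8178*3600 = 5813.972 m^3
Step 3 — depth: d = V/A * 1000 = 5813.972/6788 * 1000 = 856.51 mm
Therefore the depth of water applied = 856.51 mm.


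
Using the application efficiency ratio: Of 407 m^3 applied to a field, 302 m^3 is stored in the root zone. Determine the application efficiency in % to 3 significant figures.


Approach: apply the application efficiency ratio, Ea = (stored/applied)*100.
Ea = (302/407)*100 = 74.2 %
Therefore the application efficiency = 74.2 %.


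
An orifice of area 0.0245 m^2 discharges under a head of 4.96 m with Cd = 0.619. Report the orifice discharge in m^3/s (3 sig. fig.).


Approach: apply the orifice equation, Q = Cd*A*sqrt(2*g*h).
Q = 0.619 * 0.0245 * sqrt(2*9.81*4.96) = 0.150 m^3/s
Therefore the orifice discharge = 0.150 m^3/s.


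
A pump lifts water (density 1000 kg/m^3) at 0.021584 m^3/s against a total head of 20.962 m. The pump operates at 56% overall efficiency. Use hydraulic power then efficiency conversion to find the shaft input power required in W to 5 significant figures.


Approach: apply hydraulic power then efficiency conversion, P = rho*g*Q*H; P_in = P/eta.
Step 1 — hydraulic power (P = rho*g*Q*H):
  P = 1000 * 9.81 * 0.021584 * 20.962 = 4438.474 W
Step 2 — input power: P_in = P/eta = 4438.474 / 0.56 = 7925.8 W
Therefore the shaft input power required = 7925.8 W.


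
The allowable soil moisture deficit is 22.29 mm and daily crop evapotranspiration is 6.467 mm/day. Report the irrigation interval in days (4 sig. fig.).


Approach: apply the irrigation interval relation, interval = SMD / ETc.
interval = 22.29 / 6.467 = 3.447 days
Therefore the irrigation interval = 3.447 days.


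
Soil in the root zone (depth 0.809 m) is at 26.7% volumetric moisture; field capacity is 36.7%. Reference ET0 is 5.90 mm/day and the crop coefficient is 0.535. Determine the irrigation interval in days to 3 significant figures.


Approach: apply soil-water budget scheduling, SMD = (FC-theta)/100*depth*1000; ETc = ET0*Kc; interval = SMD/ETc.
Step 1 — soil moisture deficit:
  SMD = (36.7 - 26.7)/100 * 0.809 * 1000 = 80.900 mm
Step 2 — daily crop ET (ETc = ET0*Kc):
  ETc = 5.90 * 0.535 = 3.1565 mm/day
Step 3 — irrigation interval (SMD/ETc):
  interval = 80.900 / 3.1565 = 25.6 days
Therefore the irrigation interval = 25.6 days.


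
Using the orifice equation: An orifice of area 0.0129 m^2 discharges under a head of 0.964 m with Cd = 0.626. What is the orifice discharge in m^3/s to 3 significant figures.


Approach: apply the orifice equation, Q = Cd*A*sqrt(2*g*h).
Q = 0.626 * 0.0129 * sqrt(2*9.81*0.964) = 0.0351 m^3/s
Therefore the orifice discharge = 0.0351 m^3/s.


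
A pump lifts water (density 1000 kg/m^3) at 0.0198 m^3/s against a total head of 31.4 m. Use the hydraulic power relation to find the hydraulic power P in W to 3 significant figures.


Approach: apply the hydraulic power relation, P = rho*g*Q*H.
P = 1000 * 9.81 * 0.0198 * 31.4 = 6100 W
Therefore the hydraulic power P = 6100 W.


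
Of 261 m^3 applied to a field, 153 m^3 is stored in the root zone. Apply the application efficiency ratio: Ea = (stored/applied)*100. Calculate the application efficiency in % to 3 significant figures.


Ea = (153/261)*100 = 58.6 %
Therefore the application efficiency = 58.6 %.


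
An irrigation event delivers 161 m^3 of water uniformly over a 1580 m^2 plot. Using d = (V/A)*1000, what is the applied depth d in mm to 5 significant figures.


d = (161 / 1580) * 1000 = 101.90 mm
Therefore the applied depth d = 101.90 mm.


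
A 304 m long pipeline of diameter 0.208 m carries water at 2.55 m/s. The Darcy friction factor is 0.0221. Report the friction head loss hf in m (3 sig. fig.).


Approach: apply the Darcy-Weisbach equation, hf = f*(L/D)*(v^2/(2g)).
hf = 0.0221 * (304/0.208) * (2.55^2 / (2*9.81))
hf = 10.7 m
Therefore the friction head loss hf = 10.7 m.


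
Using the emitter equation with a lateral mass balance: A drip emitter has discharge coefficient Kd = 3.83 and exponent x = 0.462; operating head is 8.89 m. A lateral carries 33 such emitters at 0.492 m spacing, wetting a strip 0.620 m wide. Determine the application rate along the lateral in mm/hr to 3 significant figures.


Approach: apply the emitter equation with a lateral mass balance, q = Kd*h^x; Q = n*q; rate = Q/(n*spacing*width).
Step 1 — single emitter flow (q = Kd*h^x):
  q = 3.83 * 8.89^0.462 = 10.510 L/hr
Step 2 — total lateral flow: Q = 33 * 10.510 = 346.82 L/hr
Step 3 — wetted area: A = 33 * 0.492 * 0.620 = 10.066 m^2
Step 4 — application rate: Q/A = 346.82/10.066 = 34.5 mm/hr
Therefore the application rate along the lateral = 34.5 mm/hr.


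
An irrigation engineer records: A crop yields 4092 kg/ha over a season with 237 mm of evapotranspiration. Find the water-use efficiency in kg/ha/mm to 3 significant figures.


Approach: apply the water-use efficiency ratio, WUE = yield/ET.
WUE = 4092 / 237 = 17.3 kg/ha/mm
Therefore the water-use efficiency = 17.3 kg/ha/mm.


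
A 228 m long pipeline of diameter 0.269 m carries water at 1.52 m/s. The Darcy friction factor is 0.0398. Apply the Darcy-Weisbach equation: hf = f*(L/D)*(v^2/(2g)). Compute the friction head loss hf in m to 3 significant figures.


hf = 0.0398 * (228/0.269) * (1.52^2 / (2*9.81))
hf = 3.97 m
Therefore the friction head loss hf = 3.97 m.


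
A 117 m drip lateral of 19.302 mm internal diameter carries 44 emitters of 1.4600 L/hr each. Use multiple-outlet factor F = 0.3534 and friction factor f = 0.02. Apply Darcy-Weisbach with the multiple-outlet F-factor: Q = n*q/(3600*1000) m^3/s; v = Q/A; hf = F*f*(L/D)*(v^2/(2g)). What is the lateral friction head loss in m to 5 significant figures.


Q = 44*1.4600/(3600*1000) = 1.784444e-05 m^3/s
A = pi*(19.302e-3/2)^2 = 2.926136e-04 m^2, so v = Q/A = 0.06098296 m/s
hf = 0.3534*0.02*(117/0.019302)*(0.06098296^2/(2*9.81)) = 0.0081208 m
Therefore the lateral friction head loss = 0.0081208 m.


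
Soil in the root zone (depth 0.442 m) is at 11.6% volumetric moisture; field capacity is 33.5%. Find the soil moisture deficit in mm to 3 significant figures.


Approach: apply the soil moisture deficit relation, SMD = (FC - theta)/100 * depth * 1000.
SMD = (33.5 - 11.6)/100 * 0.442 * 1000 = 96.8 mm
Therefore the soil moisture deficit = 96.8 mm.


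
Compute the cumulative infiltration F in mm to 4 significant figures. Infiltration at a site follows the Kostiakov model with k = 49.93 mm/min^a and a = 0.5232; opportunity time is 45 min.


Approach: apply the Kostiakov infiltration equation, F = k*t^a.
F = 49.93 * 45^0.5232 = 365.9 mm
Therefore the cumulative infiltration F = 365.9 mm.


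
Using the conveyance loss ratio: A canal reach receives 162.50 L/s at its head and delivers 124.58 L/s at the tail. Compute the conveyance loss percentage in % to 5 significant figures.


Approach: apply the conveyance loss ratio, loss% = ((Q_head - Q_tail)/Q_head)*100.
loss = ((162.50 - 124.58)/162.50)*100 = 23.335 %
Therefore the conveyance loss percentage = 23.335 %.


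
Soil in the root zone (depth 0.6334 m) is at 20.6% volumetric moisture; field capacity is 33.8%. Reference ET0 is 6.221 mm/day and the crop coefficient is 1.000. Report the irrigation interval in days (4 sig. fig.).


Approach: apply soil-water budget scheduling, SMD = (FC-theta)/100*depth*1000; ETc = ET0*Kc; interval = SMD/ETc.
Step 1 — soil moisture deficit:
  SMD = (33.8 - 20.6)/100 * 0.6334 * 1000 = 83.6088 mm
Step 2 — daily crop ET (ETc = ET0*Kc):
  ETc = 6.221 * 1.000 = 6.22100 mm/day
Step 3 — irrigation interval (SMD/ETc):
  interval = 83.6088 / 6.22100 = 13.44 days
Therefore the irrigation interval = 13.44 days.


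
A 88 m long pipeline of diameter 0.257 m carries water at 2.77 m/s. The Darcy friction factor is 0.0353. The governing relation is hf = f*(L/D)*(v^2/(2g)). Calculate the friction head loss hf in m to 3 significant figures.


hf = 0.0353 * (88/0.257) * (2.77^2 / (2*9.81))
hf = 4.73 m
Therefore the friction head loss hf = 4.73 m.


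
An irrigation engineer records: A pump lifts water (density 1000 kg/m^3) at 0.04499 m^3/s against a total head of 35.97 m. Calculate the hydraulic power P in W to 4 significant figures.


Approach: apply the hydraulic power relation, P = rho*g*Q*H.
P = 1000 * 9.81 * 0.04499 * 35.97 = 15880 W
Therefore the hydraulic power P = 15880 W.


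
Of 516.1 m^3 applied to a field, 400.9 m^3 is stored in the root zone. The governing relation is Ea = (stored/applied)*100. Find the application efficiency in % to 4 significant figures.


Ea = (400.9/516.1)*100 = 77.68 %
Therefore the application efficiency = 77.68 %.


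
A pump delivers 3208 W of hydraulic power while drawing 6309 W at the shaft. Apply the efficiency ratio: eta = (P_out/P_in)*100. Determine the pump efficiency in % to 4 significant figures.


eta = (3208 / 6309) * 100 = 50.85 %
Therefore the pump efficiency = 50.85 %.


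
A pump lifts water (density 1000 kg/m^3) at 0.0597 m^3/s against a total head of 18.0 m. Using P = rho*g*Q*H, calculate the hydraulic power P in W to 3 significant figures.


P = 1000 * 9.81 * 0.0597 * 18.0 = 10500 W
Therefore the hydraulic power P = 10500 W.


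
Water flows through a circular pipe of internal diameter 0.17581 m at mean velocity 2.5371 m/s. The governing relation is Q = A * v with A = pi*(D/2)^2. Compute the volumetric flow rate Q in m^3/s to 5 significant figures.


A = pi*(0.17581/2)^2 = 0.02427599 m^2
Q = 0.02427599 * 2.5371 = 0.061591 m^3/s
Therefore the volumetric flow rate Q = 0.061591 m^3/s.


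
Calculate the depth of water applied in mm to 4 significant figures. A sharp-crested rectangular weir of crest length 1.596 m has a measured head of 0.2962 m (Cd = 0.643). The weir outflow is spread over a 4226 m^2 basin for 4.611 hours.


Approach: apply the rectangular weir equation with a volume-to-depth conversion, Q = (2/3)*Cd*L*sqrt(2g)*H^1.5; d = Q*t/A * 1000.
Step 1 — weir discharge:
  Q = (2/3)*0.643*1.596*sqrt(2*9.81)*0.2962^1.5 = 0.488517 m^3/s
Step 2 — volume: V = 0.488517 * 4.611*3600 = 8109.19 m^3
Step 3 — depth: d = V/A * 1000 = 8109.19/4226 * 1000 = 1919 mm
Therefore the depth of water applied = 1919 mm.


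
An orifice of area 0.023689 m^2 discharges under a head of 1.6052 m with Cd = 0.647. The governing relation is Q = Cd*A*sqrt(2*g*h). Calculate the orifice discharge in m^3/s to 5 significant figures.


Q = 0.647 * 0.023689 * sqrt(2*9.81*1.6052) = 0.086013 m^3/s
Therefore the orifice discharge = 0.086013 m^3/s.


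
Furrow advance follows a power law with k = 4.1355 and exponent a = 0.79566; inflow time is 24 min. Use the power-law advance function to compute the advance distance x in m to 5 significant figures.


Approach: apply the power-law advance function, x = k*t^a.
x = 4.1355 * 24^0.79566 = 51.845 m
Therefore the advance distance x = 51.845 m.


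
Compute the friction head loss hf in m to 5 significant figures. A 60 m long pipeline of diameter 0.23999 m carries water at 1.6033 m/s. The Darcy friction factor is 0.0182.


Approach: apply the Darcy-Weisbach equation, hf = f*(L/D)*(v^2/(2g)).
hf = 0.0182 * (60/0.23999) * (1.6033^2 / (2*9.81))
hf = 0.59616 m
Therefore the friction head loss hf = 0.59616 m.


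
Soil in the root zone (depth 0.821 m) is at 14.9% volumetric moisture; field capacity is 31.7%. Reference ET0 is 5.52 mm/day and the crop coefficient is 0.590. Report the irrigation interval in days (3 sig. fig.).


Approach: apply soil-water budget scheduling, SMD = (FC-theta)/100*depth*1000; ETc = ET0*Kc; interval = SMD/ETc.
Step 1 — soil moisture deficit:
  SMD = (31.7 - 14.9)/100 * 0.821 * 1000 = 137.93 mm
Step 2 — daily crop ET (ETc = ET0*Kc):
  ETc = 5.52 * 0.590 = 3.2568 mm/day
Step 3 — irrigation interval (SMD/ETc):
  interval = 137.93 / 3.2568 = 42.4 days
Therefore the irrigation interval = 42.4 days.


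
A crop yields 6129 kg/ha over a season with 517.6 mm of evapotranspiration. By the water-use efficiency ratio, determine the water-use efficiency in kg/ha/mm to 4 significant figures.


Approach: apply the water-use efficiency ratio, WUE = yield/ET.
WUE = 6129 / 517.6 = 11.84 kg/ha/mm
Therefore the water-use efficiency = 11.84 kg/ha/mm.


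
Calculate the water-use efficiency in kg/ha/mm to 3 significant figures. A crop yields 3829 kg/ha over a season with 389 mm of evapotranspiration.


Approach: apply the water-use efficiency ratio, WUE = yield/ET.
WUE = 3829 / 389 = 9.84 kg/ha/mm
Therefore the water-use efficiency = 9.84 kg/ha/mm.


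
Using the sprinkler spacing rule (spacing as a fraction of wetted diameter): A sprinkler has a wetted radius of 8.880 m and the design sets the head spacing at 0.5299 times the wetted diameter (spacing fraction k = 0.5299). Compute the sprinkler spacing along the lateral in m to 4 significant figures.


Approach: apply the sprinkler spacing rule (spacing as a fraction of wetted diameter), S = k*(2*R).
S = 0.5299 * (2 * 8.880) = 9.411 m
Therefore the sprinkler spacing along the lateral = 9.411 m.


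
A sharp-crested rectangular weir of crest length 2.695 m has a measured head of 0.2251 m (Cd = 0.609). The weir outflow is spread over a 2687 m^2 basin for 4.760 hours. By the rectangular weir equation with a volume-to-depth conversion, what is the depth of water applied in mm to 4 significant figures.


Approach: apply the rectangular weir equation with a volume-to-depth conversion, Q = (2/3)*Cd*L*sqrt(2g)*H^1.5; d = Q*t/A * 1000.
Step 1 — weir discharge:
  Q = (2/3)*0.609*2.695*sqrt(2*9.81)*0.2251^1.5 = 0.517604 m^3/s
Step 2 — volume: V = 0.517604 * 4.760*3600 = 8869.66 m^3
Step 3 — depth: d = V/A * 1000 = 8869.66/2687 * 1000 = 3301 mm
Therefore the depth of water applied = 3301 mm.


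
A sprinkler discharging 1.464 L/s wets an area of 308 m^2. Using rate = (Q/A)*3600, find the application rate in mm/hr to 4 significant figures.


rate = (1.464 / 308) * 3600 = 17.11 mm/hr
Therefore the application rate = 17.11 mm/hr.


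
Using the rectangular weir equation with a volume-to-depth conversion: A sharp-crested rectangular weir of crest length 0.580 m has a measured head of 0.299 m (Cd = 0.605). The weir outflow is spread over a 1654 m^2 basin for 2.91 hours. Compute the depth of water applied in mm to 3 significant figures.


Approach: apply the rectangular weir equation with a volume-to-depth conversion, Q = (2/3)*Cd*L*sqrt(2g)*H^1.5; d = Q*t/A * 1000.
Step 1 — weir discharge:
  Q = (2/3)*0.605*0.580*sqrt(2*9.81)*0.299^1.5 = 0.16941 m^3/s
Step 2 — volume: V = 0.16941 * 2.91*3600 = 1774.8 m^3
Step 3 — depth: d = V/A * 1000 = 1774.8/1654 * 1000 = 1070 mm
Therefore the depth of water applied = 1070 mm.


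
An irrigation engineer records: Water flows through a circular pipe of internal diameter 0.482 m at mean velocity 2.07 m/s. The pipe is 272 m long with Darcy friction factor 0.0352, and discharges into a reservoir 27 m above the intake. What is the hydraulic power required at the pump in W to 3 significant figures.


Approach: apply continuity + Darcy-Weisbach + hydraulic power, Q = A*v; hf = f*(L/D)*(v^2/(2g)); H = static + hf; P = rho*g*Q*H.
Step 1 — flow rate (continuity, Q = A*v):
  A = pi*(0.482/2)^2 = 0.18247 m^2
  Q = 0.18247 * 2.07 = 0.37771 m^3/s
Step 2 — friction head loss (Darcy-Weisbach):
  hf = 0.0352 * (272/0.482) * (2.07^2 / (2*9.81))
  hf = 4.3382 m
Step 3 — total head: H = 27 + 4.3382 = 31.338 m
Step 4 — hydraulic power (P = rho*g*Q*H):
  P = 1000 * 9.81 * 0.37771 * 31.338 = 116000 W
Therefore the hydraulic power required at the pump = 116000 W.


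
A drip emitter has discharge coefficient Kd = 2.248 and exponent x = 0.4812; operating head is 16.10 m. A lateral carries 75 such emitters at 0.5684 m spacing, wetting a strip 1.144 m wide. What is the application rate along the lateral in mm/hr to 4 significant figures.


Approach: apply the emitter equation with a lateral mass balance, q = Kd*h^x; Q = n*q; rate = Q/(n*spacing*width).
Step 1 — single emitter flow (q = Kd*h^x):
  q = 2.248 * 16.10^0.4812 = 8.56093 L/hr
Step 2 — total lateral flow: Q = 75 * 8.56093 = 642.070 L/hr
Step 3 — wetted area: A = 75 * 0.5684 * 1.144 = 48.7687 m^2
Step 4 — application rate: Q/A = 642.070/48.7687 = 13.17 mm/hr
Therefore the application rate along the lateral = 13.17 mm/hr.


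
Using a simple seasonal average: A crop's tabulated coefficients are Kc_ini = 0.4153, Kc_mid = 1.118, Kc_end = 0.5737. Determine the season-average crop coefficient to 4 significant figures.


Approach: apply a simple seasonal average, Kc_avg = (Kc_ini + Kc_mid + Kc_end)/3.
Kc_avg = (0.4153 + 1.118 + 0.5737)/3 = 0.7023
Therefore the season-average crop coefficient = 0.7023.


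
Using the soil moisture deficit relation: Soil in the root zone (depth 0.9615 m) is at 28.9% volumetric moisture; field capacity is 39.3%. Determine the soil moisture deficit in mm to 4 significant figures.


Approach: apply the soil moisture deficit relation, SMD = (FC - theta)/100 * depth * 1000.
SMD = (39.3 - 28.9)/100 * 0.9615 * 1000 = 100.00 mm
Therefore the soil moisture deficit = 100.00 mm.


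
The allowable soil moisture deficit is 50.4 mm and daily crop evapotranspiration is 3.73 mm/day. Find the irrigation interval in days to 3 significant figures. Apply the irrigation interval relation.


Approach: apply the irrigation interval relation, interval = SMD / ETc.
interval = 50.4 / 3.73 = 13.5 days
Therefore the irrigation interval = 13.5 days.


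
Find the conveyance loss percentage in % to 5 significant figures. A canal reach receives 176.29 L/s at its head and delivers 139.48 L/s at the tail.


Approach: apply the conveyance loss ratio, loss% = ((Q_head - Q_tail)/Q_head)*100.
loss = ((176.29 - 139.48)/176.29)*100 = 20.880 %
Therefore the conveyance loss percentage = 20.880 %.


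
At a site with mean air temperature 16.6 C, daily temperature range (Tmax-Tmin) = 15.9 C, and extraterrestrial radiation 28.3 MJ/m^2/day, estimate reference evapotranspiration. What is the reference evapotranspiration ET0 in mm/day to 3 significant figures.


Approach: apply the Hargreaves-Samani method, ET0 = 0.0023*(Tmean+17.8)*sqrt(Tmax-Tmin)*0.408*Ra.
ET0 = 0.0023*(16.6+17.8)*sqrt(15.9)*0.408*28.3 = 3.64 mm/day
Therefore the reference evapotranspiration ET0 = 3.64 mm/day.


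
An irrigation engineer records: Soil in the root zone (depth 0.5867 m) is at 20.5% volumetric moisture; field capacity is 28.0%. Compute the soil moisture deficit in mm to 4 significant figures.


Approach: apply the soil moisture deficit relation, SMD = (FC - theta)/100 * depth * 1000.
SMD = (28.0 - 20.5)/100 * 0.5867 * 1000 = 44.00 mm
Therefore the soil moisture deficit = 44.00 mm.


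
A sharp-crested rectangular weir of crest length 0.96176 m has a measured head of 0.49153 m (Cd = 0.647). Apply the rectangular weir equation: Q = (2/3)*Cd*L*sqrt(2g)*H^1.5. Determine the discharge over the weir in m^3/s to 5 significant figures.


Q = (2/3)*0.647*0.96176*sqrt(2*9.81)*0.49153^1.5 = 0.63322 m^3/s
Therefore the discharge over the weir = 0.63322 m^3/s.


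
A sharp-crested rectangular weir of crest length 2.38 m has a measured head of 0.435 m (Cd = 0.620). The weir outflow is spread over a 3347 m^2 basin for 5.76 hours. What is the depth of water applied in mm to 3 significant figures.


Approach: apply the rectangular weir equation with a volume-to-depth conversion, Q = (2/3)*Cd*L*sqrt(2g)*H^1.5; d = Q*t/A * 1000.
Step 1 — weir discharge:
  Q = (2/3)*0.620*2.38*sqrt(2*9.81)*0.435^1.5 = 1.2501 m^3/s
Step 2 — volume: V = 1.2501 * 5.76*3600 = 25923 m^3
Step 3 — depth: d = V/A * 1000 = 25923/3347 * 1000 = 7750 mm
Therefore the depth of water applied = 7750 mm.
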